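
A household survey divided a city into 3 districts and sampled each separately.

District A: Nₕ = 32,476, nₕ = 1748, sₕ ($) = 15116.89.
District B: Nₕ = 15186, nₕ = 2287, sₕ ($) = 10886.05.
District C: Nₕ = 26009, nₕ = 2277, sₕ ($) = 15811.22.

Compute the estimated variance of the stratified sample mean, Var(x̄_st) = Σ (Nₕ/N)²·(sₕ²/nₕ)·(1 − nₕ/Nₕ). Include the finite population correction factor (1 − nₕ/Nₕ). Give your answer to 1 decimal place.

38393.8

N = 73671. Term for each stratum: Wₕ²sₕ²/nₕ·(1−nₕ/Nₕ).
Var(x̄_st) = 24037.3825 + 1870.1687 + 12486.2664 = 38393.8177 → 38393.8.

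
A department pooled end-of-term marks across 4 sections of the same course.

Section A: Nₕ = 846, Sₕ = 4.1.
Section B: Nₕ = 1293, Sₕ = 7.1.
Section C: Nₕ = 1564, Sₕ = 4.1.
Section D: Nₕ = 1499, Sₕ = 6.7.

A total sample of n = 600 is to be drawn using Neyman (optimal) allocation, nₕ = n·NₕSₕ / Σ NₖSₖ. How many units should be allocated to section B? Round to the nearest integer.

Σ NₕSₕ = 846·4.1 + 1293·7.1 + 1564·4.1 + 1499·6.7 = 29104.6.
Share for B: 9180.3/29104.6 = 0.31542.
n_B = 600 × 0.31542 = 189.255... → 189.

189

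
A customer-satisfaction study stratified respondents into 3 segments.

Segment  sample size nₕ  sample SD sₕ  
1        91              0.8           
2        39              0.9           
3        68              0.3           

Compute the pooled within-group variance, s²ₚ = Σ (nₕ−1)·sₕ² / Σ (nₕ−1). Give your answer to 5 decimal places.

0.48415

1: (91−1)·0.8² = 90·0.64 = 57.6
2: (39−1)·0.9² = 38·0.81 = 30.78
3: (68−1)·0.3² = 67·0.09 = 6.03
Numerator = 94.41; denominator = Σ(nₕ−1) = 195.
s²ₚ = 94.41/195 = 0.4841538... → 0.48415.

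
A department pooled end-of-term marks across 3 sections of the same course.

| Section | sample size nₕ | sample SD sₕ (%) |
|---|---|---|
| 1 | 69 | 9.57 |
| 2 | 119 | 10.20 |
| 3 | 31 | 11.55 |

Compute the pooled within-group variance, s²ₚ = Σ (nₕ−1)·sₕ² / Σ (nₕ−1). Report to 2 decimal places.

1: (69−1)·9.57² = 68·91.5849 = 6227.7732
2: (119−1)·10.20² = 118·104.04 = 12276.72
3: (31−1)·11.55² = 30·133.4025 = 4002.075
Numerator = 22506.5682; denominator = Σ(nₕ−1) = 216.
s²ₚ = 22506.5682/216 = 104.1971... → 104.20.

104.20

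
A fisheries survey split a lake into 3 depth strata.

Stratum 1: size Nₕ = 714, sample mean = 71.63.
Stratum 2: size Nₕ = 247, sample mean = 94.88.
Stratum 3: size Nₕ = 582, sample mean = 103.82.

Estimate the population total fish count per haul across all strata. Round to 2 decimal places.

135002.42

Population total = Σ Nₕ·x̄ₕ (each stratum's size times its mean).
714·71.63 + 247·94.88 + 582·103.82 = 51143.82 + 23435.36 + 60423.24 = 135002.42.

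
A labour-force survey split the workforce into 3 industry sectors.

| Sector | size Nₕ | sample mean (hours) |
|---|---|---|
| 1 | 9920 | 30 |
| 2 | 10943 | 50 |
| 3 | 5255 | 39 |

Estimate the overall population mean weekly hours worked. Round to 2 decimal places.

40.19

N = 9920 + 10943 + 5255 = 26118.
Weight each subgroup mean by Nₕ/N and sum.
Σ Nₕx̄ₕ = 9920·30 + 10943·50 + 5255·39 = 297600 + 547150 + 204945 = 1049695.
Divide by N: 1049695 / 26118 = 40.1905... → 40.19.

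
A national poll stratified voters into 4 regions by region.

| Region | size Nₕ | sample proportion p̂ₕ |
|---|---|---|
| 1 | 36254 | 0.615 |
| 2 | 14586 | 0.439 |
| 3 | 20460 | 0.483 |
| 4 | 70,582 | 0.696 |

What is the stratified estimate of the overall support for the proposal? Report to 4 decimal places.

Wₕ = Nₕ/N with N = 141882: 0.2555, 0.1028, 0.1442, 0.4975.
p̂_st = 0.2555·0.615 + 0.1028·0.439 + 0.1442·0.483 + 0.4975·0.696 ≈ 0.618167... → 0.6182.

0.6182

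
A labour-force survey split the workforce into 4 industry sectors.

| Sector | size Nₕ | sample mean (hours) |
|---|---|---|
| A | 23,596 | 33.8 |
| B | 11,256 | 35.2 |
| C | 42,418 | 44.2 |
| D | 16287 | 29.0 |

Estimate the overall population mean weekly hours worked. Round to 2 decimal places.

x̄_st = (Σ Nₕx̄ₕ) / (Σ Nₕ) = (23596·33.8 + 11256·35.2 + 42418·44.2 + 16287·29.0) / 93557
= 3540954.6 / 93557 = 37.8481... → 37.85.

37.85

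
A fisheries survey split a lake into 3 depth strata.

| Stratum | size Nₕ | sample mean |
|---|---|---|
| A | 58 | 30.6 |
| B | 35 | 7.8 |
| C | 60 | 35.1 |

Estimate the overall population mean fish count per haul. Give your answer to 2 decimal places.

27.15

N = 153; weights Wₕ = Nₕ/N = (0.3791, 0.2288, 0.3922).
x̄_st = Σ Wₕ·x̄ₕ = 0.3791·30.6 + 0.2288·7.8 + 0.3922·35.1 ≈ 27.1490...
→ 27.15.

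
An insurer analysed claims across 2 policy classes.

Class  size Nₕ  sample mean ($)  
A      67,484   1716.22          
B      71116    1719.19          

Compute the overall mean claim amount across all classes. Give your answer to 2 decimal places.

x̄_st = (Σ Nₕx̄ₕ) / (Σ Nₕ) = (67484·1716.22 + 71116·1719.19) / 138600
= 238079306.52 / 138600 = 1717.7439... → 1717.74.

1717.74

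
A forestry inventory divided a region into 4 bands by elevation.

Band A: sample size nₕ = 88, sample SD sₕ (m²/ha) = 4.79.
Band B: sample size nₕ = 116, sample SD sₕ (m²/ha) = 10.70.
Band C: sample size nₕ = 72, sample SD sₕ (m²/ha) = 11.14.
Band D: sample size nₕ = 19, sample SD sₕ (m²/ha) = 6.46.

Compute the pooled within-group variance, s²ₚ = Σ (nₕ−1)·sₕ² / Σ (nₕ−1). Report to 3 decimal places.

A: (88−1)·4.79² = 87·22.9441 = 1996.1367
B: (116−1)·10.70² = 115·114.49 = 13166.35
C: (72−1)·11.14² = 71·124.0996 = 8811.0716
D: (19−1)·6.46² = 18·41.7316 = 751.1688
Numerator = 24724.7271; denominator = Σ(nₕ−1) = 291.
s²ₚ = 24724.7271/291 = 84.96470... → 84.965.

84.965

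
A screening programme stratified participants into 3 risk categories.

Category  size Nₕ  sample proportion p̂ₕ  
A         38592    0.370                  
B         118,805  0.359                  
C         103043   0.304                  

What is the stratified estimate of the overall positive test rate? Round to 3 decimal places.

Wₕ = Nₕ/N with N = 260440: 0.1482, 0.4562, 0.3956.
p̂_st = 0.1482·0.370 + 0.4562·0.359 + 0.3956·0.304 ≈ 0.33887... → 0.339.

0.339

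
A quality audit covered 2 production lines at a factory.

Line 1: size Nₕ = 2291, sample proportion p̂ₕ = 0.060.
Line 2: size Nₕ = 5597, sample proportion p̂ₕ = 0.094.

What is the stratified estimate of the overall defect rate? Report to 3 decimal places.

N = 2291 + 5597 = 7888.
Overall proportion = Σ (Nₕ/N)·p̂ₕ.
Σ Nₕp̂ₕ = 137.46 + 526.118 = 663.578.
663.578 / 7888 = 0.08413... → 0.084.

0.084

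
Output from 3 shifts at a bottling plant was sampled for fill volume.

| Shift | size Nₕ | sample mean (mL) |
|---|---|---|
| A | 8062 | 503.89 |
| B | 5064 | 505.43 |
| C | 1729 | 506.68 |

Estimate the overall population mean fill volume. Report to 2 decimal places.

N = 14855; weights Wₕ = Nₕ/N = (0.5427, 0.3409, 0.1164).
x̄_st = Σ Wₕ·x̄ₕ = 0.5427·503.89 + 0.3409·505.43 + 0.1164·506.68 ≈ 504.7397...
→ 504.74.

504.74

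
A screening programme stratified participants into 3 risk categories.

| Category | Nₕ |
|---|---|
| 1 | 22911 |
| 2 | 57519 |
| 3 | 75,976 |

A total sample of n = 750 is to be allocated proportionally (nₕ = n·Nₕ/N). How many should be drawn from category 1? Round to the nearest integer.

110

Share of category 1 = 22911/156406 = 0.14648.
Allocate 750 × 0.14648 = 109.863... → 110.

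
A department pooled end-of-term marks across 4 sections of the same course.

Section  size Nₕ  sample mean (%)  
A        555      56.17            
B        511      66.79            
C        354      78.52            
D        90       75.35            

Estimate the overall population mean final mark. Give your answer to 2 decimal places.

N = 555 + 511 + 354 + 90 = 1510.
Weight each subgroup mean by Nₕ/N and sum.
Σ Nₕx̄ₕ = 555·56.17 + 511·66.79 + 354·78.52 + 90·75.35 = 31174.35 + 34129.69 + 27796.08 + 6781.5 = 99881.62.
Divide by N: 99881.62 / 1510 = 66.1468... → 66.15.

66.15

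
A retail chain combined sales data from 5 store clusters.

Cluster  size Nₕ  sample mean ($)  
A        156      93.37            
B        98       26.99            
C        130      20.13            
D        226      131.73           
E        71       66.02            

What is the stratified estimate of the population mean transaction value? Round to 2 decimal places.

N = 156 + 98 + 130 + 226 + 71 = 681.
The stratified mean weights each stratum mean by its population share Nₕ/N.
Σ Nₕx̄ₕ = 156·93.37 + 98·26.99 + 130·20.13 + 226·131.73 + 71·66.02 = 14565.72 + 2645.02 + 2616.9 + 29770.98 + 4687.42 = 54286.04.
Divide by N: 54286.04 / 681 = 79.7152... → 79.72.

79.72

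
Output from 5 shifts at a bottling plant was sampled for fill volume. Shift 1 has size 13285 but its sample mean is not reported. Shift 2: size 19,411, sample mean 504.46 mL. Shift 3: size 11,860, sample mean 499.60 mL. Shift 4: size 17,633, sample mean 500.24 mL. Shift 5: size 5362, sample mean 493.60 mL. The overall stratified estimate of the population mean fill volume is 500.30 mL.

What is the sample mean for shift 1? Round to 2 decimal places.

N = 13285 + 19411 + 11860 + 17633 + 5362 = 67551.
Overall total = μ·N = 500.30·67551 = 33795765.3.
Subtract the known strata: 19411·504.46 + 11860·499.60 + 17633·500.24 + 5362·493.60 = 27184744.18.
Remaining total for shift 1: 33795765.3 − 27184744.18 = 6611021.12.
Divide by its size: 6611021.12 / 13285 = 497.6305... → 497.63.

497.63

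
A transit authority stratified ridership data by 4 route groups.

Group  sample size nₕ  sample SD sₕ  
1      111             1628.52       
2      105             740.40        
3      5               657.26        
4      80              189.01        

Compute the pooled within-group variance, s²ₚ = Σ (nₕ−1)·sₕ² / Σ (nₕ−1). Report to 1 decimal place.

1189531.0

1: (111−1)·1628.52² = 110·2652077.3904 = 291728512.944
2: (105−1)·740.40² = 104·548192.16 = 57011984.64
3: (5−1)·657.26² = 4·431990.7076 = 1727962.8304
4: (80−1)·189.01² = 79·35724.7801 = 2822257.6279
Numerator = 353290718.0423; denominator = Σ(nₕ−1) = 297.
s²ₚ = 353290718.0423/297 = 1189531.037... → 1189531.0.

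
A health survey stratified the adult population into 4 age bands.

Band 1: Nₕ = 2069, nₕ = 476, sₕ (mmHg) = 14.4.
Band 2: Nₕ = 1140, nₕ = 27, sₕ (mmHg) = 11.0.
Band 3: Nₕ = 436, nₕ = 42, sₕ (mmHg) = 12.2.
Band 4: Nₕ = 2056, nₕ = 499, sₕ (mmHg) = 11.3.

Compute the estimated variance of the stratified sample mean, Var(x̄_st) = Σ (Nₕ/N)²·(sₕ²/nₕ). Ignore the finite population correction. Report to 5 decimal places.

N = 5701; Wₕ = Nₕ/N.
band 1: (2069/5701)²·14.4²/476 = 0.05737688
band 2: (1140/5701)²·11.0²/27 = 0.17919638
band 3: (436/5701)²·12.2²/42 = 0.02072723
band 4: (2056/5701)²·11.3²/499 = 0.03328132
Sum = 0.29058180 → 0.29058.

0.29058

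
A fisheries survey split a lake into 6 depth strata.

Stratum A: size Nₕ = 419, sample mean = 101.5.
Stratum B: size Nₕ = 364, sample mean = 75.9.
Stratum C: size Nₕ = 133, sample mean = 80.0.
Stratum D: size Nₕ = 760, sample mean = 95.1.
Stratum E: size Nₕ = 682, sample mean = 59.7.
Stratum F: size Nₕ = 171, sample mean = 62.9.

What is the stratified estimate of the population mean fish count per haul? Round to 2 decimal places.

N = 2529; weights Wₕ = Nₕ/N = (0.1657, 0.1439, 0.0526, 0.3005, 0.2697, 0.0676).
x̄_st = Σ Wₕ·x̄ₕ = 0.1657·101.5 + 0.1439·75.9 + 0.0526·80.0 + 0.3005·95.1 + 0.2697·59.7 + 0.0676·62.9 ≈ 80.8792...
→ 80.88.

80.88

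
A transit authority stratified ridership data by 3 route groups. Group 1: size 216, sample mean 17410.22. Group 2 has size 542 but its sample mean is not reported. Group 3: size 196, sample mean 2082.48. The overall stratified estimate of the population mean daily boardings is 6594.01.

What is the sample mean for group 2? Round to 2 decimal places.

3914.97

Σ Nₕx̄ₕ = N·μ, so 542·x̄_2 = 954·6594.01 − (216·17410.22 + 196·2082.48).
= 6290685.54 − 4168773.6 = 2121911.94.
x̄_2 = 2121911.94 / 542 = 3914.9667... → 3914.97.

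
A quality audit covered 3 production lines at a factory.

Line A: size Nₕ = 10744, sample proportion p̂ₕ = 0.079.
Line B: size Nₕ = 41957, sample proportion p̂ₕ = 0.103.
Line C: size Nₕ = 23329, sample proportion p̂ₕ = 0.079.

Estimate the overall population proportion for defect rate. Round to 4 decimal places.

0.0922

N = 10744 + 41957 + 23329 = 76030.
Overall proportion = Σ (Nₕ/N)·p̂ₕ.
Σ Nₕp̂ₕ = 848.776 + 4321.571 + 1842.991 = 7013.338.
7013.338 / 76030 = 0.092244... → 0.0922.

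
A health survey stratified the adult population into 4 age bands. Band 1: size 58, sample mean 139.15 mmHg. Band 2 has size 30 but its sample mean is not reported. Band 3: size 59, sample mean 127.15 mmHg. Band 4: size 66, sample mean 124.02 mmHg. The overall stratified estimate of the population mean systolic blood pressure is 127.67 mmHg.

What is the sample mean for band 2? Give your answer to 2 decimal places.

114.53

N = 58 + 30 + 59 + 66 = 213.
Overall total = μ·N = 127.67·213 = 27193.71.
Subtract the known strata: 58·139.15 + 59·127.15 + 66·124.02 = 23757.87.
Remaining total for band 2: 27193.71 − 23757.87 = 3435.84.
Divide by its size: 3435.84 / 30 = 114.528 → 114.53.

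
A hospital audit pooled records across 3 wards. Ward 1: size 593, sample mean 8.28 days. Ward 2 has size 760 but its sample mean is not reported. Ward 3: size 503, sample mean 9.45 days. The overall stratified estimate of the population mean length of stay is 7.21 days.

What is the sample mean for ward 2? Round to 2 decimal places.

Σ Nₕx̄ₕ = N·μ, so 760·x̄_2 = 1856·7.21 − (593·8.28 + 503·9.45).
= 13381.76 − 9663.39 = 3718.37.
x̄_2 = 3718.37 / 760 = 4.8926... → 4.89.

4.89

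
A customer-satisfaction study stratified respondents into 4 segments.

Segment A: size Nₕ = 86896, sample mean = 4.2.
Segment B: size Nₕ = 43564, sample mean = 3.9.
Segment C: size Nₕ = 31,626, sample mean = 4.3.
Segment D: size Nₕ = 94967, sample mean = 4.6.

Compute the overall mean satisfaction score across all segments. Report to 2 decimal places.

N = 86896 + 43564 + 31626 + 94967 = 257053.
Weight each subgroup mean by Nₕ/N and sum.
Σ Nₕx̄ₕ = 86896·4.2 + 43564·3.9 + 31626·4.3 + 94967·4.6 = 364963.2 + 169899.6 + 135991.8 + 436848.2 = 1107702.8.
Divide by N: 1107702.8 / 257053 = 4.3092... → 4.31.

4.31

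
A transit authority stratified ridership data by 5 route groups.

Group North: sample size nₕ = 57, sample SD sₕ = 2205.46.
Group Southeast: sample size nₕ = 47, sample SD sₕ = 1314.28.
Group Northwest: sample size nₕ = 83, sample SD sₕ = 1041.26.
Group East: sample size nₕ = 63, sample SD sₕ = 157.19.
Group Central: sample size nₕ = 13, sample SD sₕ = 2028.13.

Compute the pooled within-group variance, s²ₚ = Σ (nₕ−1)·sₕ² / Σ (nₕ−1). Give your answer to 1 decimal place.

North: (57−1)·2205.46² = 56·4864053.8116 = 272387013.4496
Southeast: (47−1)·1314.28² = 46·1727331.9184 = 79457268.2464
Northwest: (83−1)·1041.26² = 82·1084222.3876 = 88906235.7832
East: (63−1)·157.19² = 62·24708.6961 = 1531939.1582
Central: (13−1)·2028.13² = 12·4113311.2969 = 49359735.5628
Numerator = 491642192.2002; denominator = Σ(nₕ−1) = 258.
s²ₚ = 491642192.2002/258 = 1905589.892... → 1905589.9.

1905589.9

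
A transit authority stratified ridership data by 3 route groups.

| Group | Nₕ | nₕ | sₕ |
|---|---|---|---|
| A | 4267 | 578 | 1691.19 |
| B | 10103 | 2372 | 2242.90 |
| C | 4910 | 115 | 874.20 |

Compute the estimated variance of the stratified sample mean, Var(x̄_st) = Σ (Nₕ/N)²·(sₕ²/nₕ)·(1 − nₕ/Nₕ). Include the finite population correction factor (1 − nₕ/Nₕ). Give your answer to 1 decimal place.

N = 19280. Term for each stratum: Wₕ²sₕ²/nₕ·(1−nₕ/Nₕ).
Var(x̄_st) = 209.5435 + 445.6328 + 420.9009 = 1076.0771 → 1076.1.

1076.1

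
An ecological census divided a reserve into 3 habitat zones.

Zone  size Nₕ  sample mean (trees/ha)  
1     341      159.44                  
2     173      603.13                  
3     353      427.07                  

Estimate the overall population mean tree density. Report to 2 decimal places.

356.94

N = 341 + 173 + 353 = 867.
Weight each subgroup mean by Nₕ/N and sum.
Σ Nₕx̄ₕ = 341·159.44 + 173·603.13 + 353·427.07 = 54369.04 + 104341.49 + 150755.71 = 309466.24.
Divide by N: 309466.24 / 867 = 356.9391... → 356.94.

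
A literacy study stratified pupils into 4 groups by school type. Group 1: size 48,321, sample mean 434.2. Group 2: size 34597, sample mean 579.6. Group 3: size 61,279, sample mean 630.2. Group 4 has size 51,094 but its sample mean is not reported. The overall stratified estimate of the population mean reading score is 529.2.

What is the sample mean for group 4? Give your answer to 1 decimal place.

Σ Nₕx̄ₕ = N·μ, so 51094·x̄_4 = 195291·529.2 − (48321·434.2 + 34597·579.6 + 61279·630.2).
= 103347997.2 − 79651425.2 = 23696572.
x̄_4 = 23696572 / 51094 = 463.784... → 463.8.

463.8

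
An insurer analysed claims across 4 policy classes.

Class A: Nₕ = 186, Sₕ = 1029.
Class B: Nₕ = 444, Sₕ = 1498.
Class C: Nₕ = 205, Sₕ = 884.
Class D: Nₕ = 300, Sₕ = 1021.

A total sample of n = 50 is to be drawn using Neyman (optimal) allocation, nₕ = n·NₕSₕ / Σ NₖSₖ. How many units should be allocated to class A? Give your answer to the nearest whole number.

Σ NₕSₕ = 186·1029 + 444·1498 + 205·884 + 300·1021 = 1344026.
Share for A: 191394/1344026 = 0.14240.
n_A = 50 × 0.14240 = 7.120... → 7.

7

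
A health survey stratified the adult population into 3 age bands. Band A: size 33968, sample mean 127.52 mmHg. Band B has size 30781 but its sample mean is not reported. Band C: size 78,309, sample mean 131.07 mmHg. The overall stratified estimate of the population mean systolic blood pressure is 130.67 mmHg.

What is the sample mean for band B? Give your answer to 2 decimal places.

Σ Nₕx̄ₕ = N·μ, so 30781·x̄_B = 143058·130.67 − (33968·127.52 + 78309·131.07).
= 18693388.86 − 14595559.99 = 4097828.87.
x̄_B = 4097828.87 / 30781 = 133.1285... → 133.13.

133.13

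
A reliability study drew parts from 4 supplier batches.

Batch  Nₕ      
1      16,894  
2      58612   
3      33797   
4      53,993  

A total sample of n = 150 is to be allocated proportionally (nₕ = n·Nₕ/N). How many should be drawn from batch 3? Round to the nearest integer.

Share of batch 3 = 33797/163296 = 0.20697.
Allocate 150 × 0.20697 = 31.045... → 31.

31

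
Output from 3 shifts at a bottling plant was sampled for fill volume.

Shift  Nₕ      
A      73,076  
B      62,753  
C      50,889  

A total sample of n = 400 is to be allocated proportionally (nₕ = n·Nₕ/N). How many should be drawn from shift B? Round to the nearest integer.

Share of shift B = 62753/186718 = 0.33608.
Allocate 400 × 0.33608 = 134.434... → 134.

134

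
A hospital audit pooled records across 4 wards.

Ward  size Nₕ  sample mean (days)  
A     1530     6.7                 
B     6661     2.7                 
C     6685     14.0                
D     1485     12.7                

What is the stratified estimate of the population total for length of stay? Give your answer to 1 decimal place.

140685.2

Estimate total by summing Nₕ·x̄ₕ over strata.
1530·6.7 + 6661·2.7 + 6685·14.0 + 1485·12.7 = 10251 + 17984.7 + 93590 + 18859.5 = 140685.2.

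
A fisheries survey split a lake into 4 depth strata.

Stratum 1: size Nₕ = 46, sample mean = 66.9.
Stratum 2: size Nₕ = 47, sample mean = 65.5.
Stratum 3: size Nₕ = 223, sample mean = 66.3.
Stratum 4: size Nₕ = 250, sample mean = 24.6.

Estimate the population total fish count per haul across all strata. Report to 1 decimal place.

Population total = Σ Nₕ·x̄ₕ (each stratum's size times its mean).
46·66.9 + 47·65.5 + 223·66.3 + 250·24.6 = 3077.4 + 3078.5 + 14784.9 + 6150 = 27090.8.

27090.8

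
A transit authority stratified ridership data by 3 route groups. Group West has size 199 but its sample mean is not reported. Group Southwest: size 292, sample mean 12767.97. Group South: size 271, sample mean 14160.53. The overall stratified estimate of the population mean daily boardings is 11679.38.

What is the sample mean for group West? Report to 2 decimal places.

6703.20

Σ Nₕx̄ₕ = N·μ, so 199·x̄_West = 762·11679.38 − (292·12767.97 + 271·14160.53).
= 8899687.56 − 7565750.87 = 1333936.69.
x̄_West = 1333936.69 / 199 = 6703.1994... → 6703.20.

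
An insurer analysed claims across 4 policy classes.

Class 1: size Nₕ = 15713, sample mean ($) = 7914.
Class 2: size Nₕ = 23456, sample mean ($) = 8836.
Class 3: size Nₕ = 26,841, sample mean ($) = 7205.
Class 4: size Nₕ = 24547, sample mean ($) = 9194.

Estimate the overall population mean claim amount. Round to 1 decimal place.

8289.6

N = 90557; weights Wₕ = Nₕ/N = (0.1735, 0.2590, 0.2964, 0.2711).
x̄_st = Σ Wₕ·x̄ₕ = 0.1735·7914 + 0.2590·8836 + 0.2964·7205 + 0.2711·9194 ≈ 8289.634...
→ 8289.6.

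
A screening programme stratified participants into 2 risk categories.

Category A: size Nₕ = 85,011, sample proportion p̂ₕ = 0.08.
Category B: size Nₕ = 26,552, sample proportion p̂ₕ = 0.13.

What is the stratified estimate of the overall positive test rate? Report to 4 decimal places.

0.0919

Wₕ = Nₕ/N with N = 111563: 0.7620, 0.2380.
p̂_st = 0.7620·0.08 + 0.2380·0.13 ≈ 0.091900... → 0.0919.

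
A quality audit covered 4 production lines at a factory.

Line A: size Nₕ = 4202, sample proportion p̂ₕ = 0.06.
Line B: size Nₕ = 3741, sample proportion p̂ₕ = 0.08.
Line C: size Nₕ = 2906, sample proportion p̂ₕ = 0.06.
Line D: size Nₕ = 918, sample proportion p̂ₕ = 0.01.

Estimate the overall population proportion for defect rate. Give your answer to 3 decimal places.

N = 4202 + 3741 + 2906 + 918 = 11767.
Overall proportion = Σ (Nₕ/N)·p̂ₕ.
Σ Nₕp̂ₕ = 252.12 + 299.28 + 174.36 + 9.18 = 734.94.
734.94 / 11767 = 0.06246... → 0.062.

0.062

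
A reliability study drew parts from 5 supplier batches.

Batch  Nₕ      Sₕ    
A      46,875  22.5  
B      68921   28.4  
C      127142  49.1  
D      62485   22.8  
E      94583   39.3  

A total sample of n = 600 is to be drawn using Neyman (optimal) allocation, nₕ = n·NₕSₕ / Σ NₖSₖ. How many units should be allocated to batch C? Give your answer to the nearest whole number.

A: NₕSₕ = 46875·22.5 = 1054687.5
B: NₕSₕ = 68921·28.4 = 1957356.4
C: NₕSₕ = 127142·49.1 = 6242672.2
D: NₕSₕ = 62485·22.8 = 1424658
E: NₕSₕ = 94583·39.3 = 3717111.9
Σ NₕSₕ = 14396486.
n_C = 600·6242672.2/14396486 = 260.175... → 260.

260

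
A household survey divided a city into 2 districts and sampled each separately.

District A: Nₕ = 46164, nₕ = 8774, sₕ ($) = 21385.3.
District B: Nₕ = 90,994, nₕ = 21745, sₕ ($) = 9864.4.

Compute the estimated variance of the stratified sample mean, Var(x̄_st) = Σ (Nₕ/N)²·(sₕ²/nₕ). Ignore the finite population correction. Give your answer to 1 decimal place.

N = 137158; Wₕ = Nₕ/N.
district A: (46164/137158)²·21385.3²/8774 = 5904.6973
district B: (90994/137158)²·9864.4²/21745 = 1969.5416
Sum = 7874.2390 → 7874.2.

7874.2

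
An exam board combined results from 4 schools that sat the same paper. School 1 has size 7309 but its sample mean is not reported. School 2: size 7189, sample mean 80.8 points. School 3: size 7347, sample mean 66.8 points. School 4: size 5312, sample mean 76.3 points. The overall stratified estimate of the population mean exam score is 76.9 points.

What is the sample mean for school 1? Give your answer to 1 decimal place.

83.7

N = 7309 + 7189 + 7347 + 5312 = 27157.
Overall total = μ·N = 76.9·27157 = 2088373.3.
Subtract the known strata: 7189·80.8 + 7347·66.8 + 5312·76.3 = 1476956.4.
Remaining total for school 1: 2088373.3 − 1476956.4 = 611416.9.
Divide by its size: 611416.9 / 7309 = 83.653... → 83.7.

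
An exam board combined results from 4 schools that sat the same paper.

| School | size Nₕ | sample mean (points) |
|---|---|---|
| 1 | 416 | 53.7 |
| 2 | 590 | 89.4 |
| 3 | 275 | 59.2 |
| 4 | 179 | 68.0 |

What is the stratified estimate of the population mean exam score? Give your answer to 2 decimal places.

70.92

N = 416 + 590 + 275 + 179 = 1460.
Weight each subgroup mean by Nₕ/N and sum.
Σ Nₕx̄ₕ = 416·53.7 + 590·89.4 + 275·59.2 + 179·68.0 = 22339.2 + 52746 + 16280 + 12172 = 103537.2.
Divide by N: 103537.2 / 1460 = 70.9159... → 70.92.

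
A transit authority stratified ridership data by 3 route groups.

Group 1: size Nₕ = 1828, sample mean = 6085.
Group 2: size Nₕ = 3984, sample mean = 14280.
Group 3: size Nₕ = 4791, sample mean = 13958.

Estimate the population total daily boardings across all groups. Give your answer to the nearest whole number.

134887678

Population total = Σ Nₕ·x̄ₕ (each stratum's size times its mean).
1828·6085 + 3984·14280 + 4791·13958 = 11123380 + 56891520 + 66872778 = 134887678.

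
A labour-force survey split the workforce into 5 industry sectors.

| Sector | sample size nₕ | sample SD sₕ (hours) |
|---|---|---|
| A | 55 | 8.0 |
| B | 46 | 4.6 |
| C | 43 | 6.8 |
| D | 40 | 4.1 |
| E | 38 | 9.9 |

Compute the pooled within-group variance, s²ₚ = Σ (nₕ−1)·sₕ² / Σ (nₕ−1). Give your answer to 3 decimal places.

A: (55−1)·8.0² = 54·64 = 3456
B: (46−1)·4.6² = 45·21.16 = 952.2
C: (43−1)·6.8² = 42·46.24 = 1942.08
D: (40−1)·4.1² = 39·16.81 = 655.59
E: (38−1)·9.9² = 37·98.01 = 3626.37
Numerator = 10632.24; denominator = Σ(nₕ−1) = 217.
s²ₚ = 10632.24/217 = 48.99650... → 48.996.

48.996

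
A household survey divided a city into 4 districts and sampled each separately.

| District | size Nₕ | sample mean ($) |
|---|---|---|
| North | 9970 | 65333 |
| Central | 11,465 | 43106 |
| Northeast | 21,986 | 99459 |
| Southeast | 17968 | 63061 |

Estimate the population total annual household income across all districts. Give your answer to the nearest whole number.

North: 9970·65333 = 651370010
Central: 11465·43106 = 494210290
Northeast: 21986·99459 = 2186705574
Southeast: 17968·63061 = 1133080048
τ̂ = Σ Nₕx̄ₕ = 4465365922.

4465365922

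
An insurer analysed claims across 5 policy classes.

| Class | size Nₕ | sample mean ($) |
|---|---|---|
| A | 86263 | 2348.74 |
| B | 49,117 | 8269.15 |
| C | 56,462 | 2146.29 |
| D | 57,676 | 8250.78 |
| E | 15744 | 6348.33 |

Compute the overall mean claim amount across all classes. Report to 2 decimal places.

N = 86263 + 49117 + 56462 + 57676 + 15744 = 265262.
The stratified mean weights each stratum mean by its population share Nₕ/N.
Σ Nₕx̄ₕ = 86263·2348.74 + 49117·8269.15 + 56462·2146.29 + 57676·8250.78 + 15744·6348.33 = 202609358.62 + 406155840.55 + 121183825.98 + 475871987.28 + 99948107.52 = 1305769119.95.
Divide by N: 1305769119.95 / 265262 = 4922.5638... → 4922.56.

4922.56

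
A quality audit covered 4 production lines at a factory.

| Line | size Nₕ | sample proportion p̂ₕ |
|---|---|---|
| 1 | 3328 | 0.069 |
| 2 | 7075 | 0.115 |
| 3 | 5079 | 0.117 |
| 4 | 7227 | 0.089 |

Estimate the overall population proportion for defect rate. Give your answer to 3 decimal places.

Wₕ = Nₕ/N with N = 22709: 0.1465, 0.3116, 0.2237, 0.3182.
p̂_st = 0.1465·0.069 + 0.3116·0.115 + 0.2237·0.117 + 0.3182·0.089 ≈ 0.10043... → 0.100.

0.100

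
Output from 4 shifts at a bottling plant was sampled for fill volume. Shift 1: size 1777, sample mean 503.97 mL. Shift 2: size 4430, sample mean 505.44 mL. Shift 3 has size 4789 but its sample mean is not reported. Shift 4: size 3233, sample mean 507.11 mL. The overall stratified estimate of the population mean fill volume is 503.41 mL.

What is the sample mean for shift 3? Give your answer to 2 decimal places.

Σ Nₕx̄ₕ = N·μ, so 4789·x̄_3 = 14229·503.41 − (1777·503.97 + 4430·505.44 + 3233·507.11).
= 7163020.89 − 4774140.52 = 2388880.37.
x̄_3 = 2388880.37 / 4789 = 498.8266... → 498.83.

498.83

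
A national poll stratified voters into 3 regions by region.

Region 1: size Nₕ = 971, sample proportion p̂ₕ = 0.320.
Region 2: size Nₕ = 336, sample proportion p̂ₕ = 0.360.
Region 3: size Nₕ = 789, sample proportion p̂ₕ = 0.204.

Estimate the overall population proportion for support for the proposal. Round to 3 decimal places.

N = 971 + 336 + 789 = 2096.
Overall proportion = Σ (Nₕ/N)·p̂ₕ.
Σ Nₕp̂ₕ = 310.72 + 120.96 + 160.956 = 592.636.
592.636 / 2096 = 0.28275... → 0.283.

0.283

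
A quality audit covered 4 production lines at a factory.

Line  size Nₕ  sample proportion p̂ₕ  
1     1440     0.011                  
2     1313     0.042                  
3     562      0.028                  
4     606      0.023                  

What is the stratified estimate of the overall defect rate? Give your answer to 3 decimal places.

N = 1440 + 1313 + 562 + 606 = 3921.
Overall proportion = Σ (Nₕ/N)·p̂ₕ.
Σ Nₕp̂ₕ = 15.84 + 55.146 + 15.736 + 13.938 = 100.66.
100.66 / 3921 = 0.02567... → 0.026.

0.026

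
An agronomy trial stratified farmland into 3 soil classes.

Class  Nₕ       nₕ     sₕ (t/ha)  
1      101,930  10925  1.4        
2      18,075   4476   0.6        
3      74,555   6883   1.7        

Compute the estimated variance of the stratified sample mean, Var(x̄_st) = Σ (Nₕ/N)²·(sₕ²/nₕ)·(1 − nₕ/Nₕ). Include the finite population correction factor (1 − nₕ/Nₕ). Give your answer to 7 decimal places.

0.0001004

N = 194560. Term for each stratum: Wₕ²sₕ²/nₕ·(1−nₕ/Nₕ).
Var(x̄_st) = 0.0000439638 + 0.0000005223 + 0.0000559627 = 0.0001004487 → 0.0001004.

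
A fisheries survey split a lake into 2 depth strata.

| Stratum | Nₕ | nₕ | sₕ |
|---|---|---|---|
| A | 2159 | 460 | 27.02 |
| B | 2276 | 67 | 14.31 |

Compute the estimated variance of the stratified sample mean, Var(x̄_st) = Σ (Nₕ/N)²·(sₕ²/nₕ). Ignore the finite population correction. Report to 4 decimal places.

1.1811

N = 4435; Wₕ = Nₕ/N.
stratum A: (2159/4435)²·27.02²/460 = 0.3761239
stratum B: (2276/4435)²·14.31²/67 = 0.8049367
Sum = 1.1810606 → 1.1811.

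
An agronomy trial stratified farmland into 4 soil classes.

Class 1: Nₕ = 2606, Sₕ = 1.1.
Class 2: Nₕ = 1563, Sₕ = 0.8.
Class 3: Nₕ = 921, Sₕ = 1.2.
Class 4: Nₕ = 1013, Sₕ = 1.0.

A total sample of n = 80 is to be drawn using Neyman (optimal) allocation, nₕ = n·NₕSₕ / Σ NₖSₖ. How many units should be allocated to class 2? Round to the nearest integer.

16

Σ NₕSₕ = 2606·1.1 + 1563·0.8 + 921·1.2 + 1013·1.0 = 6235.2.
Share for 2: 1250.4/6235.2 = 0.20054.
n_2 = 80 × 0.20054 = 16.043... → 16.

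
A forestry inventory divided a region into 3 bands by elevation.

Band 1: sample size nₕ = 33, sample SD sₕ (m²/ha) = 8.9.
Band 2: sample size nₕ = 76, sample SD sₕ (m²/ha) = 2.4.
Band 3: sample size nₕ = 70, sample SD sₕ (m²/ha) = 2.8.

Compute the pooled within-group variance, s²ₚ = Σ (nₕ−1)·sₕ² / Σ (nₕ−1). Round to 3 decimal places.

Degrees of freedom: 32 + 75 + 69 = 176.
Σ(nₕ−1)sₕ² = 32·79.21 + 75·5.76 + 69·7.84 = 3507.68.
s²ₚ = 3507.68 / 176 = 19.93 → 19.930.

19.930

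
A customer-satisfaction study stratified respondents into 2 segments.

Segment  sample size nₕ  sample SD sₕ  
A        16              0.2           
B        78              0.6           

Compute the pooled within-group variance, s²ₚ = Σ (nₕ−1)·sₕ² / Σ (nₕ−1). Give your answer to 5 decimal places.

0.30783

A: (16−1)·0.2² = 15·0.04 = 0.6
B: (78−1)·0.6² = 77·0.36 = 27.72
Numerator = 28.32; denominator = Σ(nₕ−1) = 92.
s²ₚ = 28.32/92 = 0.3078261... → 0.30783.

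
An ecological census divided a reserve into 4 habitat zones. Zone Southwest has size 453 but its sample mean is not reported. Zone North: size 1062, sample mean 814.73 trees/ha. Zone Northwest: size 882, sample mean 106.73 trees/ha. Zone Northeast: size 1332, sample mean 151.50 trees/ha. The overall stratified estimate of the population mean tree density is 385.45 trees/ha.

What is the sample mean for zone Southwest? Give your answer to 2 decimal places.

609.64

N = 453 + 1062 + 882 + 1332 = 3729.
Overall total = μ·N = 385.45·3729 = 1437343.05.
Subtract the known strata: 1062·814.73 + 882·106.73 + 1332·151.50 = 1161177.12.
Remaining total for zone Southwest: 1437343.05 − 1161177.12 = 276165.93.
Divide by its size: 276165.93 / 453 = 609.6378... → 609.64.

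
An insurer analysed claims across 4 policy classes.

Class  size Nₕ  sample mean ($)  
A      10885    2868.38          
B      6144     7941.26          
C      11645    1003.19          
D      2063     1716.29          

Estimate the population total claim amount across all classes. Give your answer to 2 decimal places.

Population total = Σ Nₕ·x̄ₕ (each stratum's size times its mean).
10885·2868.38 + 6144·7941.26 + 11645·1003.19 + 2063·1716.29 = 31222316.3 + 48791101.44 + 11682147.55 + 3540706.27 = 95236271.56.

95236271.56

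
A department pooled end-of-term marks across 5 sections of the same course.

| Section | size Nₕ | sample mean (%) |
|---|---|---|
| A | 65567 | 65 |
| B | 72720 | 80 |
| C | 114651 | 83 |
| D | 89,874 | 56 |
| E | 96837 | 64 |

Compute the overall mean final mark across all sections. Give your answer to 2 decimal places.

N = 439649; weights Wₕ = Nₕ/N = (0.1491, 0.1654, 0.2608, 0.2044, 0.2203).
x̄_st = Σ Wₕ·x̄ₕ = 0.1491·65 + 0.1654·80 + 0.2608·83 + 0.2044·56 + 0.2203·64 ≈ 70.1150...
→ 70.12.

70.12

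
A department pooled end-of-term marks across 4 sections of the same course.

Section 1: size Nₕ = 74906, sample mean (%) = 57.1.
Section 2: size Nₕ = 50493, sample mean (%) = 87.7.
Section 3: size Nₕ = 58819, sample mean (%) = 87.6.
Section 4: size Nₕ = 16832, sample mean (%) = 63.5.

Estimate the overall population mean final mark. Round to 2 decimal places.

N = 201050; weights Wₕ = Nₕ/N = (0.3726, 0.2511, 0.2926, 0.0837).
x̄_st = Σ Wₕ·x̄ₕ = 0.3726·57.1 + 0.2511·87.7 + 0.2926·87.6 + 0.0837·63.5 ≈ 74.2439...
→ 74.24.

74.24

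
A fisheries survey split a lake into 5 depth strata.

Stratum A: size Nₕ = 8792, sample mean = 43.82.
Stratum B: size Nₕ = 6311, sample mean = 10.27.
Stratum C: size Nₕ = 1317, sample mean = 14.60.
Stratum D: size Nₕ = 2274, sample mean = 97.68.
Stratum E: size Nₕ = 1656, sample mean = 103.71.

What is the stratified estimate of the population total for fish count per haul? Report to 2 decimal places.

A: 8792·43.82 = 385265.44
B: 6311·10.27 = 64813.97
C: 1317·14.60 = 19228.2
D: 2274·97.68 = 222124.32
E: 1656·103.71 = 171743.76
τ̂ = Σ Nₕx̄ₕ = 863175.69.

863175.69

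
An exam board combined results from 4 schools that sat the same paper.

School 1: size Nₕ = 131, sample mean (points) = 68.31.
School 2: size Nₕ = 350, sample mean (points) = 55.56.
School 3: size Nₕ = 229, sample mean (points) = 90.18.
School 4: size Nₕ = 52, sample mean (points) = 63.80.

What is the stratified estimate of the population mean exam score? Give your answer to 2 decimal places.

N = 762; weights Wₕ = Nₕ/N = (0.1719, 0.4593, 0.3005, 0.0682).
x̄_st = Σ Wₕ·x̄ₕ = 0.1719·68.31 + 0.4593·55.56 + 0.3005·90.18 + 0.0682·63.80 ≈ 68.7184...
→ 68.72.

68.72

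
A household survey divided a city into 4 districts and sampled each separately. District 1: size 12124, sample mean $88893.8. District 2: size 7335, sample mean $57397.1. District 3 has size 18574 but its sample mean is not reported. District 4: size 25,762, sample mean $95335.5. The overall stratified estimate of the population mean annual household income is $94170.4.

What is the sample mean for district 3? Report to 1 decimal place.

110520.7

N = 12124 + 7335 + 18574 + 25762 = 63795.
Overall total = μ·N = 94170.4·63795 = 6007600668.
Subtract the known strata: 12124·88893.8 + 7335·57397.1 + 25762·95335.5 = 3954789310.7.
Remaining total for district 3: 6007600668 − 3954789310.7 = 2052811357.3.
Divide by its size: 2052811357.3 / 18574 = 110520.693... → 110520.7.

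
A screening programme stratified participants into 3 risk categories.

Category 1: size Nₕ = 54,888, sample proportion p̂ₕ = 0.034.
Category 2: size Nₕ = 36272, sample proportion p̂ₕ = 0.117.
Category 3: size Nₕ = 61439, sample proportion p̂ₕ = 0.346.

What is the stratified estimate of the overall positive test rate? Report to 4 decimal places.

0.1793

N = 54888 + 36272 + 61439 = 152599.
Overall proportion = Σ (Nₕ/N)·p̂ₕ.
Σ Nₕp̂ₕ = 1866.192 + 4243.824 + 21257.894 = 27367.91.
27367.91 / 152599 = 0.179345... → 0.1793.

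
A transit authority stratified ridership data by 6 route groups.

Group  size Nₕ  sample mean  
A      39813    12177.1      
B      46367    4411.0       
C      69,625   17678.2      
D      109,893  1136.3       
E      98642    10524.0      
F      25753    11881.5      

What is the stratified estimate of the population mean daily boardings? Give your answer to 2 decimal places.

N = 390093; weights Wₕ = Nₕ/N = (0.1021, 0.1189, 0.1785, 0.2817, 0.2529, 0.0660).
x̄_st = Σ Wₕ·x̄ₕ = 0.1021·12177.1 + 0.1189·4411.0 + 0.1785·17678.2 + 0.2817·1136.3 + 0.2529·10524.0 + 0.0660·11881.5 ≈ 8688.0321...
→ 8688.03.

8688.03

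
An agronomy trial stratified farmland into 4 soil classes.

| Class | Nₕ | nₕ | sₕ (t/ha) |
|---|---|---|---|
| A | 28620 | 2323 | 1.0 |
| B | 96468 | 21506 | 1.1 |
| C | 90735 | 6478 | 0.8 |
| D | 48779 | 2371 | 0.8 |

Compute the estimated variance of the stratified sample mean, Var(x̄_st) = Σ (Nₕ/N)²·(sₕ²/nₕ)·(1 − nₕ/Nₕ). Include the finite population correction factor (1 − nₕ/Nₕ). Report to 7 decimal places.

N = 264602. Term for each stratum: Wₕ²sₕ²/nₕ·(1−nₕ/Nₕ).
Var(x̄_st) = 0.0000046274 + 0.0000058112 + 0.0000107878 + 0.0000087275 = 0.0000299539 → 0.0000300.

0.0000300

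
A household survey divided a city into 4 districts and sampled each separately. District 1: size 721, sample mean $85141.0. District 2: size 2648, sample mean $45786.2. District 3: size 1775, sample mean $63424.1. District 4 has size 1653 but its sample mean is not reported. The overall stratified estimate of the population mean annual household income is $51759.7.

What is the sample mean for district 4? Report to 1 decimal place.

34243.4

Σ Nₕx̄ₕ = N·μ, so 1653·x̄_4 = 6797·51759.7 − (721·85141.0 + 2648·45786.2 + 1775·63424.1).
= 351810680.9 − 295206296.1 = 56604384.8.
x̄_4 = 56604384.8 / 1653 = 34243.427... → 34243.4.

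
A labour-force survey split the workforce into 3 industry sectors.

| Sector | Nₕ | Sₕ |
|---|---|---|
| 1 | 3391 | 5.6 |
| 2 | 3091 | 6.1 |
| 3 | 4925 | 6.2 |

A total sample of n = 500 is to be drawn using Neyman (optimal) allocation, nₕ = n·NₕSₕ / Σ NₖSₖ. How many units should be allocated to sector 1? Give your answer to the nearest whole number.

139

Σ NₕSₕ = 3391·5.6 + 3091·6.1 + 4925·6.2 = 68379.7.
Share for 1: 18989.6/68379.7 = 0.27771.
n_1 = 500 × 0.27771 = 138.854... → 139.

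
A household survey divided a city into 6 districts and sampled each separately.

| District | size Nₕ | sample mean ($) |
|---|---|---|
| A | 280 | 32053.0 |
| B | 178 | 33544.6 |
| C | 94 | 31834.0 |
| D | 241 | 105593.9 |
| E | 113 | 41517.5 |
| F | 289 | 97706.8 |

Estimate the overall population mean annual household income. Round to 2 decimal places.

N = 280 + 178 + 94 + 241 + 113 + 289 = 1195.
The stratified mean weights each stratum mean by its population share Nₕ/N.
Σ Nₕx̄ₕ = 280·32053.0 + 178·33544.6 + 94·31834.0 + 241·105593.9 + 113·41517.5 + 289·97706.8 = 8974840 + 5970938.8 + 2992396 + 25448129.9 + 4691477.5 + 28237265.2 = 76315047.4.
Divide by N: 76315047.4 / 1195 = 63861.9644... → 63861.96.

63861.96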